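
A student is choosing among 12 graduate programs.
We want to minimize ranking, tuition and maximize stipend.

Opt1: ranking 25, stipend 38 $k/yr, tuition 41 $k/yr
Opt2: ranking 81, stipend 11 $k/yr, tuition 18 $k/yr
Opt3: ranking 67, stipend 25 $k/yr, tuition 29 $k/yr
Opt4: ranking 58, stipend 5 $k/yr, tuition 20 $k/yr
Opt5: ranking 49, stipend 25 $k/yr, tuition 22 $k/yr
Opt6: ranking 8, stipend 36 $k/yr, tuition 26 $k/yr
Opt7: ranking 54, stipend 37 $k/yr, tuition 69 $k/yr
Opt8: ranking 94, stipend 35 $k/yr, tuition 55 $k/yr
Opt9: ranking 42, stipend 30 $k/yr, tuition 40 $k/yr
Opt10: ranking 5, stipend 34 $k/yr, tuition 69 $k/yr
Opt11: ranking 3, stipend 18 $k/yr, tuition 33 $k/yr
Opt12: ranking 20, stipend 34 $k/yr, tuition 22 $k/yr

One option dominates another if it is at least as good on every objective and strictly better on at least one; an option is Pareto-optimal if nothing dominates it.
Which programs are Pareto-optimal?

Opt1, Opt2, Opt4, Opt6, Opt10, Opt11, Opt12

Opt1: not dominated (best stipend).
Opt2: not dominated (best tuition).
Opt3: dominated by Opt5 (ranking 49≤67, stipend 25≥25, tuition 22≤29).
Opt4: not dominated.
Opt5: dominated by Opt12 (ranking 20≤49, stipend 34≥25, tuition 22≤22).
Opt6: not dominated.
Opt7: dominated by Opt1 (ranking 25≤54, stipend 38≥37, tuition 41≤69).
Opt8: dominated by Opt1 (ranking 25≤94, stipend 38≥35, tuition 41≤55).
Opt9: dominated by Opt6 (ranking 8≤42, stipend 36≥30, tuition 26≤40).
Opt10: not dominated.
Opt11: not dominated (best ranking).
Opt12: not dominated.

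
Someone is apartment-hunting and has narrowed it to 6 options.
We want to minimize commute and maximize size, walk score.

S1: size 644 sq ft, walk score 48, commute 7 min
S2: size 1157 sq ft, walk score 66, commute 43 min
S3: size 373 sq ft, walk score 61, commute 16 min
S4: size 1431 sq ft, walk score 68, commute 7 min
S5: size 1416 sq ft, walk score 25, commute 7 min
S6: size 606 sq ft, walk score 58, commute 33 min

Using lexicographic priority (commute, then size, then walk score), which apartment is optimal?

S4

First minimize commute: best is 7, kept {S1, S4, S5}.
Then maximize size: best is 1431, kept {S4}.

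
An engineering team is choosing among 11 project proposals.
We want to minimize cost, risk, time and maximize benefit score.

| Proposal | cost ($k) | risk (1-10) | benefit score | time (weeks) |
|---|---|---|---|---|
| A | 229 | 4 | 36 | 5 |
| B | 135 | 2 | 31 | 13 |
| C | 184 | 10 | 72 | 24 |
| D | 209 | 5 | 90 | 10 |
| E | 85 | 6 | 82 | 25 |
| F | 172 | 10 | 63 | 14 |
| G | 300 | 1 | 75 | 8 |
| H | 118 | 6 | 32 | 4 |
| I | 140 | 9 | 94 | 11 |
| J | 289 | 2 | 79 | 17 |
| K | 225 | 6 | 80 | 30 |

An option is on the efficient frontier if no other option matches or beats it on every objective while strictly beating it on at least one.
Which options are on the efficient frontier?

A: not dominated.
B: not dominated.
C: dominated by I (cost 140≤184, risk 9≤10, benefit score 94≥72, time 11≤24).
D: not dominated.
E: not dominated (best cost).
F: dominated by I (cost 140≤172, risk 9≤10, benefit score 94≥63, time 11≤14).
G: not dominated (best risk).
H: not dominated (best time).
I: not dominated (best benefit score).
J: not dominated.
K: dominated by D (cost 209≤225, risk 5≤6, benefit score 90≥80, time 10≤30).

A, B, D, E, G, H, I, J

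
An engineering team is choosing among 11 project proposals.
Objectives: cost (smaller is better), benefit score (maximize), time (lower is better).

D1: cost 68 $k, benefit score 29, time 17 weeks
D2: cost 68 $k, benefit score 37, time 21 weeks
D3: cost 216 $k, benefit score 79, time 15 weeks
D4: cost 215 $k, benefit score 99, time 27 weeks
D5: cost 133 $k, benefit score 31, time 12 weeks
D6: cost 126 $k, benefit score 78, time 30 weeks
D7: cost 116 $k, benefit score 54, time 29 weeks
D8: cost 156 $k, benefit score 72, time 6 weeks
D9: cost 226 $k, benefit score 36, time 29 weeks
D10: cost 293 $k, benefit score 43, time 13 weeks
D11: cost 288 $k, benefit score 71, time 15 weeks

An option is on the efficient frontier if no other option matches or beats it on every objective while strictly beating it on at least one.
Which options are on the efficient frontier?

D1, D2, D3, D4, D5, D6, D7, D8

D1: not dominated.
D2: not dominated.
D3: not dominated.
D4: not dominated (best benefit score).
D5: not dominated.
D6: not dominated.
D7: not dominated.
D8: not dominated (best time).
D9: dominated by D2 (cost 68≤226, benefit score 37≥36, time 21≤29).
D10: dominated by D8 (cost 156≤293, benefit score 72≥43, time 6≤13).
D11: dominated by D3 (cost 216≤288, benefit score 79≥71, time 15≤15).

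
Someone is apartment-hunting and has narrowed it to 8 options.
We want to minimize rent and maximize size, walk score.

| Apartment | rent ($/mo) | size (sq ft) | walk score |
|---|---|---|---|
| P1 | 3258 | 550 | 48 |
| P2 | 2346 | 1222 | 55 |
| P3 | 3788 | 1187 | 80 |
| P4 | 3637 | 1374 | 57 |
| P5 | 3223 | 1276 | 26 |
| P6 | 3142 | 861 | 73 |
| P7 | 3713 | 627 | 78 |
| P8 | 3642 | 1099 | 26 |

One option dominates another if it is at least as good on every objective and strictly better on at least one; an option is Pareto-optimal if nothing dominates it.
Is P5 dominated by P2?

No

P2 vs P5: P2 is worse on size (1222 vs 1276), so it does not dominate P5.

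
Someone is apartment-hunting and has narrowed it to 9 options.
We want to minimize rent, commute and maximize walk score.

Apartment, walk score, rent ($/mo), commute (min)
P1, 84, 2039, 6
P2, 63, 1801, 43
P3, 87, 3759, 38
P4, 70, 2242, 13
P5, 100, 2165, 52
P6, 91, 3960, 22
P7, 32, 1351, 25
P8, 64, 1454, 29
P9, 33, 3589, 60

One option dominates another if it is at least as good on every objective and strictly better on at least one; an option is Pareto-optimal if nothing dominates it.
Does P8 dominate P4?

No

P8 vs P4: P8 is worse on walk score (64 vs 70), so it does not dominate P4.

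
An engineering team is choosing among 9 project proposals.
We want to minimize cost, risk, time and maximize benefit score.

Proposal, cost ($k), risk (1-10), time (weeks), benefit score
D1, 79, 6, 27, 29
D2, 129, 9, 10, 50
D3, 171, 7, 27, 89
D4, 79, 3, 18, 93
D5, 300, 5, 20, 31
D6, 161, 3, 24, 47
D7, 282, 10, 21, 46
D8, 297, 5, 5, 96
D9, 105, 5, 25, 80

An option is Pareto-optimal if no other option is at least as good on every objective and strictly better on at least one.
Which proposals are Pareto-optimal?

D1: dominated by D4 (cost 79≤79, risk 3≤6, time 18≤27, benefit score 93≥29).
D2: not dominated.
D3: dominated by D4 (cost 79≤171, risk 3≤7, time 18≤27, benefit score 93≥89).
D4: not dominated.
D5: dominated by D4 (cost 79≤300, risk 3≤5, time 18≤20, benefit score 93≥31).
D6: dominated by D4 (cost 79≤161, risk 3≤3, time 18≤24, benefit score 93≥47).
D7: dominated by D2 (cost 129≤282, risk 9≤10, time 10≤21, benefit score 50≥46).
D8: not dominated (best time).
D9: dominated by D4 (cost 79≤105, risk 3≤5, time 18≤25, benefit score 93≥80).

D2, D4, D8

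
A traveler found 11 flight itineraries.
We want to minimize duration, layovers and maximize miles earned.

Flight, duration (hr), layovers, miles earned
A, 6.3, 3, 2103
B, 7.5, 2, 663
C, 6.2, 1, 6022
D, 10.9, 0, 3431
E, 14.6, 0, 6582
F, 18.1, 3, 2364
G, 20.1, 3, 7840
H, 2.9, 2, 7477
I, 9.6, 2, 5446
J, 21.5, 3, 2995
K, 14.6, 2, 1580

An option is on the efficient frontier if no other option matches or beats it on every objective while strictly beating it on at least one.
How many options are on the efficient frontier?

5

A: dominated by C (duration 6.2≤6.3, layovers 1≤3, miles earned 6022≥2103).
B: dominated by C (duration 6.2≤7.5, layovers 1≤2, miles earned 6022≥663).
C: not dominated.
D: not dominated.
E: not dominated.
F: dominated by C (duration 6.2≤18.1, layovers 1≤3, miles earned 6022≥2364).
G: not dominated (best miles earned).
H: not dominated (best duration).
I: dominated by C (duration 6.2≤9.6, layovers 1≤2, miles earned 6022≥5446).
J: dominated by C (duration 6.2≤21.5, layovers 1≤3, miles earned 6022≥2995).
K: dominated by C (duration 6.2≤14.6, layovers 1≤2, miles earned 6022≥1580).
Pareto-optimal: C, D, E, G, H → 5.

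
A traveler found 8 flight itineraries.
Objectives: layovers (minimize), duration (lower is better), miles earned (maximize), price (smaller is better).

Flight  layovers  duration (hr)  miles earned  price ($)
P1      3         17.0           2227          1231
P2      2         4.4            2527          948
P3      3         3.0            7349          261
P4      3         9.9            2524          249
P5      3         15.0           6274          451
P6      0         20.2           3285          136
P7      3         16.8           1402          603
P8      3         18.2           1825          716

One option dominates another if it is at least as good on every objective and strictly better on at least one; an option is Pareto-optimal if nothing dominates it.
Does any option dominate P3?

P1: worse on duration (17.0 vs 3.0).
P2: worse on duration (4.4 vs 3.0).
P4: worse on duration (9.9 vs 3.0).
P5: worse on duration (15.0 vs 3.0).
P6: worse on duration (20.2 vs 3.0).
P7: worse on duration (16.8 vs 3.0).
P8: worse on duration (18.2 vs 3.0).
No option is at least as good as P3 on every objective and strictly better on one.

No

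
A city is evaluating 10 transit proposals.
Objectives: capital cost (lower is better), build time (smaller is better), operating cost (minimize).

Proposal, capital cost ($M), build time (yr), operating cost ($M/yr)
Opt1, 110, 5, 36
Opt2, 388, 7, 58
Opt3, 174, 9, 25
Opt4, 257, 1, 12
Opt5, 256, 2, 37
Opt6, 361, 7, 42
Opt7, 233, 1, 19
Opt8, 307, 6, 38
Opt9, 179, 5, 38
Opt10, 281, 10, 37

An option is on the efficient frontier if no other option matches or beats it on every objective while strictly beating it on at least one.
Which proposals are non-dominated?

Opt1: not dominated (best capital cost).
Opt2: dominated by Opt1 (capital cost 110≤388, build time 5≤7, operating cost 36≤58).
Opt3: not dominated.
Opt4: not dominated (best operating cost).
Opt5: dominated by Opt7 (capital cost 233≤256, build time 1≤2, operating cost 19≤37).
Opt6: dominated by Opt1 (capital cost 110≤361, build time 5≤7, operating cost 36≤42).
Opt7: not dominated.
Opt8: dominated by Opt1 (capital cost 110≤307, build time 5≤6, operating cost 36≤38).
Opt9: dominated by Opt1 (capital cost 110≤179, build time 5≤5, operating cost 36≤38).
Opt10: dominated by Opt1 (capital cost 110≤281, build time 5≤10, operating cost 36≤37).

Opt1, Opt3, Opt4, Opt7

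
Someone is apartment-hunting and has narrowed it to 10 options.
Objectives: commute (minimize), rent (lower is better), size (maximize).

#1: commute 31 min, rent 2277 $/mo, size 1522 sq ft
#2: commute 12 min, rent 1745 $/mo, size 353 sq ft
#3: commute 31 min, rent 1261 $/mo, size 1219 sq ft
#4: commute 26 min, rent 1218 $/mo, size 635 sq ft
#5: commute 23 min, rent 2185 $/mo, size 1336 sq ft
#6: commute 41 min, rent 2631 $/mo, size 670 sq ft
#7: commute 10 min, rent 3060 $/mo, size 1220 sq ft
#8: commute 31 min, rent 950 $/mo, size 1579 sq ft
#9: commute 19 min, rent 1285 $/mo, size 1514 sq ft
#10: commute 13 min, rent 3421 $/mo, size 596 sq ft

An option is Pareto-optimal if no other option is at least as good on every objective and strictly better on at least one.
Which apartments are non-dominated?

#1: dominated by #8 (commute 31≤31, rent 950≤2277, size 1579≥1522).
#2: not dominated.
#3: dominated by #8 (commute 31≤31, rent 950≤1261, size 1579≥1219).
#4: not dominated.
#5: dominated by #9 (commute 19≤23, rent 1285≤2185, size 1514≥1336).
#6: dominated by #1 (commute 31≤41, rent 2277≤2631, size 1522≥670).
#7: not dominated (best commute).
#8: not dominated (best rent).
#9: not dominated.
#10: dominated by #7 (commute 10≤13, rent 3060≤3421, size 1220≥596).

#2, #4, #7, #8, #9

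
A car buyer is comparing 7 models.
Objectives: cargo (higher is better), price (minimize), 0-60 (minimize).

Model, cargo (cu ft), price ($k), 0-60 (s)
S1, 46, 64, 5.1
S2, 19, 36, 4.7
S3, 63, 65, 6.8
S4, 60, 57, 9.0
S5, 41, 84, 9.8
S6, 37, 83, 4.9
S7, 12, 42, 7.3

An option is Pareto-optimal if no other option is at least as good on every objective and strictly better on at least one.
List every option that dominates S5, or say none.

S1: cargo 46≥41, price 64≤84, 0-60 5.1≤9.8 — dominates S5.
S3: cargo 63≥41, price 65≤84, 0-60 6.8≤9.8 — dominates S5.
S4: cargo 60≥41, price 57≤84, 0-60 9.0≤9.8 — dominates S5.
Others (S2, S6, S7) are each worse than S5 on at least one objective.

S1, S3, S4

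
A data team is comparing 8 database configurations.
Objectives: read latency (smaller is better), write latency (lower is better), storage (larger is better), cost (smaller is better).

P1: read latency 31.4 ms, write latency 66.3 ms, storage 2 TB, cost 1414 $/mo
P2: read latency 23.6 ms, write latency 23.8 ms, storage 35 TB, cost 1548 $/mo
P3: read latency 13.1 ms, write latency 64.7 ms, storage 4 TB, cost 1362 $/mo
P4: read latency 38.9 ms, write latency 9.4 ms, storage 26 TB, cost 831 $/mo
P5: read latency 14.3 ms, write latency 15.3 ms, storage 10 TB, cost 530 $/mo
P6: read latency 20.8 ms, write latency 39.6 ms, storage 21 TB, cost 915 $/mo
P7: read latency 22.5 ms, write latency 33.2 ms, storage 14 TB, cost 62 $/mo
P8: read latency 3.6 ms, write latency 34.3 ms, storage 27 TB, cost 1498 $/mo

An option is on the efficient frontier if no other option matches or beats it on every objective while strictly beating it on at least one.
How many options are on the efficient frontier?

P1: dominated by P3 (read latency 13.1≤31.4, write latency 64.7≤66.3, storage 4≥2, cost 1362≤1414).
P2: not dominated (best storage).
P3: not dominated.
P4: not dominated (best write latency).
P5: not dominated.
P6: not dominated.
P7: not dominated (best cost).
P8: not dominated (best read latency).
Pareto-optimal: P2, P3, P4, P5, P6, P7, P8 → 7.

7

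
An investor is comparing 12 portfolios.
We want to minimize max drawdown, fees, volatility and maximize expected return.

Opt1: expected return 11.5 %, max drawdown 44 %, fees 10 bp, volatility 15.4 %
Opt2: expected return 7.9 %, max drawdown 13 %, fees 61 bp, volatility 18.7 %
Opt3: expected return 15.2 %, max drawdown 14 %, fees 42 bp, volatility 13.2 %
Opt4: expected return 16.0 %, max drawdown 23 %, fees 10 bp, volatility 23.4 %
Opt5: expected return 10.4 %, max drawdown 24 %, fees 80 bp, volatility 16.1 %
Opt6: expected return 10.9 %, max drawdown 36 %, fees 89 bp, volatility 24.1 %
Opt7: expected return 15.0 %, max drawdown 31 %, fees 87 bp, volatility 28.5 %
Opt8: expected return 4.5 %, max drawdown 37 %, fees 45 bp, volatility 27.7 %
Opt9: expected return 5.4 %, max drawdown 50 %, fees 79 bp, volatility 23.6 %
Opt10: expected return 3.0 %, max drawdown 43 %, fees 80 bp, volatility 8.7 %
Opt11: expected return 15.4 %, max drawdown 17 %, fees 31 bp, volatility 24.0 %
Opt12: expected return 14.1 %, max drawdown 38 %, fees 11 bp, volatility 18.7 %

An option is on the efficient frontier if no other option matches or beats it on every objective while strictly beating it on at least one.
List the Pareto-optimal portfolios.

Opt1: not dominated.
Opt2: not dominated (best max drawdown).
Opt3: not dominated.
Opt4: not dominated (best expected return).
Opt5: dominated by Opt3 (expected return 15.2≥10.4, max drawdown 14≤24, fees 42≤80, volatility 13.2≤16.1).
Opt6: dominated by Opt3 (expected return 15.2≥10.9, max drawdown 14≤36, fees 42≤89, volatility 13.2≤24.1).
Opt7: dominated by Opt3 (expected return 15.2≥15.0, max drawdown 14≤31, fees 42≤87, volatility 13.2≤28.5).
Opt8: dominated by Opt3 (expected return 15.2≥4.5, max drawdown 14≤37, fees 42≤45, volatility 13.2≤27.7).
Opt9: dominated by Opt1 (expected return 11.5≥5.4, max drawdown 44≤50, fees 10≤79, volatility 15.4≤23.6).
Opt10: not dominated (best volatility).
Opt11: not dominated.
Opt12: not dominated.

Opt1, Opt2, Opt3, Opt4, Opt10, Opt11, Opt12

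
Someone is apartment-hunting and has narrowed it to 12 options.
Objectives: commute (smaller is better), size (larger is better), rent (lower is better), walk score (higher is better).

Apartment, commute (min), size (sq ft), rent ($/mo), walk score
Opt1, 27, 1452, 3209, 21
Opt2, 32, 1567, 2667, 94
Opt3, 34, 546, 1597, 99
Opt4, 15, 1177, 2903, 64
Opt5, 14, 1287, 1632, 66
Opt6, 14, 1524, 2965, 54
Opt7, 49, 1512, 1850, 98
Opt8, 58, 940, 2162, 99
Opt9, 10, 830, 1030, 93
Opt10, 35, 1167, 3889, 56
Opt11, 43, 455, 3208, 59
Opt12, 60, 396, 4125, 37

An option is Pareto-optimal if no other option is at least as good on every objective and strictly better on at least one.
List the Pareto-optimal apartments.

Opt1: dominated by Opt6 (commute 14≤27, size 1524≥1452, rent 2965≤3209, walk score 54≥21).
Opt2: not dominated (best size).
Opt3: not dominated.
Opt4: dominated by Opt5 (commute 14≤15, size 1287≥1177, rent 1632≤2903, walk score 66≥64).
Opt5: not dominated.
Opt6: not dominated.
Opt7: not dominated.
Opt8: not dominated.
Opt9: not dominated (best commute).
Opt10: dominated by Opt2 (commute 32≤35, size 1567≥1167, rent 2667≤3889, walk score 94≥56).
Opt11: dominated by Opt2 (commute 32≤43, size 1567≥455, rent 2667≤3208, walk score 94≥59).
Opt12: dominated by Opt2 (commute 32≤60, size 1567≥396, rent 2667≤4125, walk score 94≥37).

Opt2, Opt3, Opt5, Opt6, Opt7, Opt8, Opt9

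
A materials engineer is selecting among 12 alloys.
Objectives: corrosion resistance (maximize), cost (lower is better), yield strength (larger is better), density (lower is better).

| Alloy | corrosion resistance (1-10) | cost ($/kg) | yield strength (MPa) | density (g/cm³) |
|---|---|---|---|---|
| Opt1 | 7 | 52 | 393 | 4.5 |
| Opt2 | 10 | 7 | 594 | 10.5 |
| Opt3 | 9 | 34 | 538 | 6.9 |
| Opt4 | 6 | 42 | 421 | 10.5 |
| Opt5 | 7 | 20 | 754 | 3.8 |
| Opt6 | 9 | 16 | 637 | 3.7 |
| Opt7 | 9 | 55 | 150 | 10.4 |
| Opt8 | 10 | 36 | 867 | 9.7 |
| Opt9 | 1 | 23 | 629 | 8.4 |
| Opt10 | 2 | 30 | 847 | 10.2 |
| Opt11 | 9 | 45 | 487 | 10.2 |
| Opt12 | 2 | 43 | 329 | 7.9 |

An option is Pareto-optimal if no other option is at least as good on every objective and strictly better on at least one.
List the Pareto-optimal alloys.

Opt1: dominated by Opt5 (corrosion resistance 7≥7, cost 20≤52, yield strength 754≥393, density 3.8≤4.5).
Opt2: not dominated (best cost).
Opt3: dominated by Opt6 (corrosion resistance 9≥9, cost 16≤34, yield strength 637≥538, density 3.7≤6.9).
Opt4: dominated by Opt2 (corrosion resistance 10≥6, cost 7≤42, yield strength 594≥421, density 10.5≤10.5).
Opt5: not dominated.
Opt6: not dominated (best density).
Opt7: dominated by Opt3 (corrosion resistance 9≥9, cost 34≤55, yield strength 538≥150, density 6.9≤10.4).
Opt8: not dominated (best yield strength).
Opt9: dominated by Opt5 (corrosion resistance 7≥1, cost 20≤23, yield strength 754≥629, density 3.8≤8.4).
Opt10: not dominated.
Opt11: dominated by Opt3 (corrosion resistance 9≥9, cost 34≤45, yield strength 538≥487, density 6.9≤10.2).
Opt12: dominated by Opt3 (corrosion resistance 9≥2, cost 34≤43, yield strength 538≥329, density 6.9≤7.9).

Opt2, Opt5, Opt6, Opt8, Opt10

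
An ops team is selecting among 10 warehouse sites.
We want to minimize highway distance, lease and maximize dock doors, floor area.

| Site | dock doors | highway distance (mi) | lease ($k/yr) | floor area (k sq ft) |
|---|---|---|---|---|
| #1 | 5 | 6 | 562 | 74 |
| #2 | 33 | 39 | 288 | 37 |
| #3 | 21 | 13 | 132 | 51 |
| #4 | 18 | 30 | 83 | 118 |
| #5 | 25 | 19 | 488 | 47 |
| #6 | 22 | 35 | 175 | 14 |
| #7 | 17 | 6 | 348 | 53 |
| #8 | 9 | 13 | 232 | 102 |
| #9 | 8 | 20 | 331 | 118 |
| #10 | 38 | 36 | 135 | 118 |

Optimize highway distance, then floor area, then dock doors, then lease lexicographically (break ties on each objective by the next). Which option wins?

#1

First minimize highway distance: best is 6, kept {#1, #7}.
Then maximize floor area: best is 74, kept {#1}.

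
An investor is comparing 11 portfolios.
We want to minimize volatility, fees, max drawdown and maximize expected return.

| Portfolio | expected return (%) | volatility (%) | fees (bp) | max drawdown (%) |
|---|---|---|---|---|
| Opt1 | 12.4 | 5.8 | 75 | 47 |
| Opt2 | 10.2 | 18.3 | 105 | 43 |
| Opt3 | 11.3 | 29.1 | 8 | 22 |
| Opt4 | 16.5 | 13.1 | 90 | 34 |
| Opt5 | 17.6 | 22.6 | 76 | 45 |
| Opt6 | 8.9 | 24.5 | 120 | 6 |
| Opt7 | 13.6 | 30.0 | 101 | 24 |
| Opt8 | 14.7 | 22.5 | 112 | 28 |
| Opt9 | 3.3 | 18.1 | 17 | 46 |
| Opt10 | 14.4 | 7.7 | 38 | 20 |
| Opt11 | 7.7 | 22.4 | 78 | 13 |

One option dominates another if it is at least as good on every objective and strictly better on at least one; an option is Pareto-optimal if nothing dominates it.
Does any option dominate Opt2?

Yes

Opt4 vs Opt2: expected return 16.5≥10.2, volatility 13.1≤18.3, fees 90≤105, max drawdown 34≤43 — Opt4 is at least as good on every objective and strictly better on at least one, so Opt4 dominates Opt2.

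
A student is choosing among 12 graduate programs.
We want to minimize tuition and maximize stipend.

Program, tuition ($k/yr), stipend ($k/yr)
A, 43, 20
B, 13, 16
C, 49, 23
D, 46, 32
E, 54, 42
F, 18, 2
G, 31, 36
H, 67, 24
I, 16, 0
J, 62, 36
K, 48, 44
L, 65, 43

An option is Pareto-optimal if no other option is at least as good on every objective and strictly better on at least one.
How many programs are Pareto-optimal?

3

A: dominated by G (tuition 31≤43, stipend 36≥20).
B: not dominated (best tuition).
C: dominated by D (tuition 46≤49, stipend 32≥23).
D: dominated by G (tuition 31≤46, stipend 36≥32).
E: dominated by K (tuition 48≤54, stipend 44≥42).
F: dominated by B (tuition 13≤18, stipend 16≥2).
G: not dominated.
H: dominated by D (tuition 46≤67, stipend 32≥24).
I: dominated by B (tuition 13≤16, stipend 16≥0).
J: dominated by E (tuition 54≤62, stipend 42≥36).
K: not dominated (best stipend).
L: dominated by K (tuition 48≤65, stipend 44≥43).
Pareto-optimal: B, G, K → 3.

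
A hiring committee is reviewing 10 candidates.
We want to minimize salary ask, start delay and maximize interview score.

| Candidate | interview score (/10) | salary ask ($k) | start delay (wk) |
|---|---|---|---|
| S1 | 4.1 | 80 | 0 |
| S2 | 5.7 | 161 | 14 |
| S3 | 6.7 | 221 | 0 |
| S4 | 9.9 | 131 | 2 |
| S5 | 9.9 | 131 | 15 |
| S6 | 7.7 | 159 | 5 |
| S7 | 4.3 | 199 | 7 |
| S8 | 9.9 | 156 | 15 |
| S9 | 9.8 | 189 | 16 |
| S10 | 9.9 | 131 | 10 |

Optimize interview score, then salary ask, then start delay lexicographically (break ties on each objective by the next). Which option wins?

S4

First maximize interview score: best is 9.9, kept {S4, S5, S8, S10}.
Then minimize salary ask: best is 131, kept {S4, S5, S10}.
Then minimize start delay: best is 2, kept {S4}.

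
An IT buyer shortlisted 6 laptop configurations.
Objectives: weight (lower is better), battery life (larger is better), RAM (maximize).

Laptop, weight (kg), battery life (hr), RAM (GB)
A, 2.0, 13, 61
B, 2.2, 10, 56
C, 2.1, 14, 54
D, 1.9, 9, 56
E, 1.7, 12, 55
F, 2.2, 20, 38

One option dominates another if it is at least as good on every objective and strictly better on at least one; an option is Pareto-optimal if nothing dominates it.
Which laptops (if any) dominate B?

A: weight 2.0≤2.2, battery life 13≥10, RAM 61≥56 — dominates B.
Others (C, D, E, F) are each worse than B on at least one objective.

A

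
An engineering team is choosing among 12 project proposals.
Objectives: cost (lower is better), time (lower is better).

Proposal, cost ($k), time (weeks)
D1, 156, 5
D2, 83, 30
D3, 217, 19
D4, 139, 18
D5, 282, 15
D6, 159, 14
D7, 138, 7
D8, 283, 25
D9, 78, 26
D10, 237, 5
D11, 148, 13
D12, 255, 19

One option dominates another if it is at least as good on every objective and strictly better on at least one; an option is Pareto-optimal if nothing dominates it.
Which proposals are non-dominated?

D1: not dominated.
D2: dominated by D9 (cost 78≤83, time 26≤30).
D3: dominated by D1 (cost 156≤217, time 5≤19).
D4: dominated by D7 (cost 138≤139, time 7≤18).
D5: dominated by D1 (cost 156≤282, time 5≤15).
D6: dominated by D1 (cost 156≤159, time 5≤14).
D7: not dominated.
D8: dominated by D1 (cost 156≤283, time 5≤25).
D9: not dominated (best cost).
D10: dominated by D1 (cost 156≤237, time 5≤5).
D11: dominated by D7 (cost 138≤148, time 7≤13).
D12: dominated by D1 (cost 156≤255, time 5≤19).

D1, D7, D9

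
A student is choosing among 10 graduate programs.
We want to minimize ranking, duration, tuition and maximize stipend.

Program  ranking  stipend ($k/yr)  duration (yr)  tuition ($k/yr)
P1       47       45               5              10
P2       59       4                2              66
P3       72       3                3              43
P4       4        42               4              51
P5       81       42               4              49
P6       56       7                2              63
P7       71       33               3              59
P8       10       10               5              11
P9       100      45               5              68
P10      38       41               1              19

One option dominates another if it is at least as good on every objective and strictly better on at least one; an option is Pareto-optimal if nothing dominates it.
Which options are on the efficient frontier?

P1: not dominated (best tuition).
P2: dominated by P6 (ranking 56≤59, stipend 7≥4, duration 2≤2, tuition 63≤66).
P3: dominated by P10 (ranking 38≤72, stipend 41≥3, duration 1≤3, tuition 19≤43).
P4: not dominated (best ranking).
P5: not dominated.
P6: dominated by P10 (ranking 38≤56, stipend 41≥7, duration 1≤2, tuition 19≤63).
P7: dominated by P10 (ranking 38≤71, stipend 41≥33, duration 1≤3, tuition 19≤59).
P8: not dominated.
P9: dominated by P1 (ranking 47≤100, stipend 45≥45, duration 5≤5, tuition 10≤68).
P10: not dominated (best duration).

P1, P4, P5, P8, P10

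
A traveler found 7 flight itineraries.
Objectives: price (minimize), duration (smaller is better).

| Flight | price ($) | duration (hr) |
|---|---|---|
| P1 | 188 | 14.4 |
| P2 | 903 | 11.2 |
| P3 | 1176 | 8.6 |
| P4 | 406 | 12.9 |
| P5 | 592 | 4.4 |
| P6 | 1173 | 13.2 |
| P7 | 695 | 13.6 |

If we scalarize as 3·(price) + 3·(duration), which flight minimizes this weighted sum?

P1

P1: 3·188 + 3·14.4 = 607.2
P2: 3·903 + 3·11.2 = 2742.6
P3: 3·1176 + 3·8.6 = 3553.8
P4: 3·406 + 3·12.9 = 1256.7
P5: 3·592 + 3·4.4 = 1789.2
P6: 3·1173 + 3·13.2 = 3558.6
P7: 3·695 + 3·13.6 = 2125.8
Lowest: P1 at 607.2.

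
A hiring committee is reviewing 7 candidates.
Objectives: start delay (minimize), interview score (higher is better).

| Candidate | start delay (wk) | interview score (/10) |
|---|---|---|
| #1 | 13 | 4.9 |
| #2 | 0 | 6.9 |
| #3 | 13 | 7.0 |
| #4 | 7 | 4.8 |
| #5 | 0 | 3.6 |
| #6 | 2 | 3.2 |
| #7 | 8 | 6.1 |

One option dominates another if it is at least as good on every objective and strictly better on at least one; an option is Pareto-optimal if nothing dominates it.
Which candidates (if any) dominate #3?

#1: worse on interview score (4.9 vs 7.0).
#2: worse on interview score (6.9 vs 7.0).
#4: worse on interview score (4.8 vs 7.0).
#5: worse on interview score (3.6 vs 7.0).
#6: worse on interview score (3.2 vs 7.0).
#7: worse on interview score (6.1 vs 7.0).
No option dominates #3.

none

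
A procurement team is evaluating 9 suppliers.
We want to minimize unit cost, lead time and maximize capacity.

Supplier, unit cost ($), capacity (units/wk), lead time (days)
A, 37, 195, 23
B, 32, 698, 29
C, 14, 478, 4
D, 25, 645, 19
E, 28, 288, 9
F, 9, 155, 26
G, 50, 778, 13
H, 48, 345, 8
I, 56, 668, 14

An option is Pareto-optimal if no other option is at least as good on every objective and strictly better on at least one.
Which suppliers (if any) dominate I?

G: unit cost 50≤56, capacity 778≥668, lead time 13≤14 — dominates I.
Others (A, B, C, D, E, F, H) are each worse than I on at least one objective.

G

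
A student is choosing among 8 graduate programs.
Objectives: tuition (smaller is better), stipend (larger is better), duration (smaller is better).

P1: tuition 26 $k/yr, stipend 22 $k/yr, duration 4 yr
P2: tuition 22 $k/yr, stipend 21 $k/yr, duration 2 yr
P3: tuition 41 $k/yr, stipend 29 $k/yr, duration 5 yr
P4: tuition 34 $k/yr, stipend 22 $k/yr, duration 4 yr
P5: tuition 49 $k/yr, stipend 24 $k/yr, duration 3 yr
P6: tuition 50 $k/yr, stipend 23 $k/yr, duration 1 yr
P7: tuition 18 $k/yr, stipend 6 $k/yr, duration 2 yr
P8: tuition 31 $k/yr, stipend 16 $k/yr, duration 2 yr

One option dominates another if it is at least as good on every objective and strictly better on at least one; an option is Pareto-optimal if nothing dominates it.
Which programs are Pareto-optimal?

P1, P2, P3, P5, P6, P7

P1: not dominated.
P2: not dominated.
P3: not dominated (best stipend).
P4: dominated by P1 (tuition 26≤34, stipend 22≥22, duration 4≤4).
P5: not dominated.
P6: not dominated (best duration).
P7: not dominated (best tuition).
P8: dominated by P2 (tuition 22≤31, stipend 21≥16, duration 2≤2).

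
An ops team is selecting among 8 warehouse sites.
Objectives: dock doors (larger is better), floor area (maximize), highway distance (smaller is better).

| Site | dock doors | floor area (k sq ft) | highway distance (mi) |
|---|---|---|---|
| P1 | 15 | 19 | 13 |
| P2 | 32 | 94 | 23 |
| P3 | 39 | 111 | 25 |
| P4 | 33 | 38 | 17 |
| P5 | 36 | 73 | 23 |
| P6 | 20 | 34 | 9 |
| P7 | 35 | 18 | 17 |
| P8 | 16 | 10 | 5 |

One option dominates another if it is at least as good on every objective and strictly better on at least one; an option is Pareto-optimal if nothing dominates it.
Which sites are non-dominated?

P2, P3, P4, P5, P6, P7, P8

P1: dominated by P6 (dock doors 20≥15, floor area 34≥19, highway distance 9≤13).
P2: not dominated.
P3: not dominated (best dock doors).
P4: not dominated.
P5: not dominated.
P6: not dominated.
P7: not dominated.
P8: not dominated (best highway distance).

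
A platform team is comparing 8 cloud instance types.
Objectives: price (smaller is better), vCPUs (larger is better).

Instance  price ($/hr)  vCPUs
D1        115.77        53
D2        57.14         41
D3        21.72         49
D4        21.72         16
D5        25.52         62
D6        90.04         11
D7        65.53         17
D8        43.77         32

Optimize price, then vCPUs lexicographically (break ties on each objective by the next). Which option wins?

D3

First minimize price: best is 21.72, kept {D3, D4}.
Then maximize vCPUs: best is 49, kept {D3}.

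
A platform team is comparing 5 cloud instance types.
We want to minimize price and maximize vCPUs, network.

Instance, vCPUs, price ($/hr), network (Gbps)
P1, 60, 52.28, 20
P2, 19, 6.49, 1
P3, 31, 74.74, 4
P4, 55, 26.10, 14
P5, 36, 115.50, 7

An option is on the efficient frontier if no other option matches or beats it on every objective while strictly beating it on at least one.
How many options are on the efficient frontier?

3

P1: not dominated (best vCPUs).
P2: not dominated (best price).
P3: dominated by P1 (vCPUs 60≥31, price 52.28≤74.74, network 20≥4).
P4: not dominated.
P5: dominated by P1 (vCPUs 60≥36, price 52.28≤115.50, network 20≥7).
Pareto-optimal: P1, P2, P4 → 3.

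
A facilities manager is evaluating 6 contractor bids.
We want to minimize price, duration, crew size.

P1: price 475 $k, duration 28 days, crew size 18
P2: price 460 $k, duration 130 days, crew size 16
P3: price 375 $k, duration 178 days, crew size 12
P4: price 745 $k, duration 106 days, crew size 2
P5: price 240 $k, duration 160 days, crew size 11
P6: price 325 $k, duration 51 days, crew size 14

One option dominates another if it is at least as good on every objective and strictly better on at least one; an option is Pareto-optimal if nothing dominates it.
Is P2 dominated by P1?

P1 vs P2: P1 is worse on price (475 vs 460), so it does not dominate P2.

No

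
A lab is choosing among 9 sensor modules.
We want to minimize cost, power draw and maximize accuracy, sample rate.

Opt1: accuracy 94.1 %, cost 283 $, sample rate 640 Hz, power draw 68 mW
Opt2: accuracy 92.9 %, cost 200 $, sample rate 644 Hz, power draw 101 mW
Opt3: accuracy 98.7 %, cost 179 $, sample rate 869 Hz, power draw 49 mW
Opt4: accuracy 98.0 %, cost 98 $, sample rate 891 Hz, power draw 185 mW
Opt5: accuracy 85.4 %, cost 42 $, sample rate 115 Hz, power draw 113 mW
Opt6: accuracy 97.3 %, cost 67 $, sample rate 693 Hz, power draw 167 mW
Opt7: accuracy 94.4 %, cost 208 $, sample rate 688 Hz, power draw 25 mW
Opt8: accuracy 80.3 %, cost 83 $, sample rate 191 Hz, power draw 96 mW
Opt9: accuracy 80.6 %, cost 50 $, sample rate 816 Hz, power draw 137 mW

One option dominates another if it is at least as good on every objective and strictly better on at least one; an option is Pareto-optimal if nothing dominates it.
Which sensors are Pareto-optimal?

Opt3, Opt4, Opt5, Opt6, Opt7, Opt8, Opt9

Opt1: dominated by Opt3 (accuracy 98.7≥94.1, cost 179≤283, sample rate 869≥640, power draw 49≤68).
Opt2: dominated by Opt3 (accuracy 98.7≥92.9, cost 179≤200, sample rate 869≥644, power draw 49≤101).
Opt3: not dominated (best accuracy).
Opt4: not dominated (best sample rate).
Opt5: not dominated (best cost).
Opt6: not dominated.
Opt7: not dominated (best power draw).
Opt8: not dominated.
Opt9: not dominated.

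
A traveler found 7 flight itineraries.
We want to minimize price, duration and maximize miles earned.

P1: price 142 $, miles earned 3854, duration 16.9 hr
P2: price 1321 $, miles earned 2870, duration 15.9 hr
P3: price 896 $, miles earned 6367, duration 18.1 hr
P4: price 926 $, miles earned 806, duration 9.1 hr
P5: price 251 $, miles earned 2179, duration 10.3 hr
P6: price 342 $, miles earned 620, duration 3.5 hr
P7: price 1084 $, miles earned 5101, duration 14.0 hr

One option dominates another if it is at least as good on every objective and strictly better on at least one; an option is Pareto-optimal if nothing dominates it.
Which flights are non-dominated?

P1: not dominated (best price).
P2: dominated by P7 (price 1084≤1321, miles earned 5101≥2870, duration 14.0≤15.9).
P3: not dominated (best miles earned).
P4: not dominated.
P5: not dominated.
P6: not dominated (best duration).
P7: not dominated.

P1, P3, P4, P5, P6, P7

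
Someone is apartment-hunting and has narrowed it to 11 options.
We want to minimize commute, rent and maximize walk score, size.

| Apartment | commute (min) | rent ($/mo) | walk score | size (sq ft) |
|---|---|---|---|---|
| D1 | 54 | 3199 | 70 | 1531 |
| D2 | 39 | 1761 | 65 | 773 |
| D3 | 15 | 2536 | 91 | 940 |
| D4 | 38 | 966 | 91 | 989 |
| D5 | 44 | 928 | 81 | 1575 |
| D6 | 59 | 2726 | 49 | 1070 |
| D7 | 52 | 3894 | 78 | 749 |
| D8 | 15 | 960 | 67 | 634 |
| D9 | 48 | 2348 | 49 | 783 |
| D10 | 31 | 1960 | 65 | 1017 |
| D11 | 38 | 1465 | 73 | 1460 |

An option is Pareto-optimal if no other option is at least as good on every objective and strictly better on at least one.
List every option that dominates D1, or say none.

D5

D5: commute 44≤54, rent 928≤3199, walk score 81≥70, size 1575≥1531 — dominates D1.
Others (D2, D3, D4, D6, D7, D8, D9, D10, D11) are each worse than D1 on at least one objective.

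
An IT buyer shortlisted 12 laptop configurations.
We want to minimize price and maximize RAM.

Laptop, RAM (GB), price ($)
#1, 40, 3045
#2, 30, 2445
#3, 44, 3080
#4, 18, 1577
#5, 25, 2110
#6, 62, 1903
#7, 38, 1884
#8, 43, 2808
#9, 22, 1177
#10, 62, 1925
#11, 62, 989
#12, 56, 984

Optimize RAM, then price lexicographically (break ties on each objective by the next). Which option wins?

First maximize RAM: best is 62, kept {#6, #10, #11}.
Then minimize price: best is 989, kept {#11}.

#11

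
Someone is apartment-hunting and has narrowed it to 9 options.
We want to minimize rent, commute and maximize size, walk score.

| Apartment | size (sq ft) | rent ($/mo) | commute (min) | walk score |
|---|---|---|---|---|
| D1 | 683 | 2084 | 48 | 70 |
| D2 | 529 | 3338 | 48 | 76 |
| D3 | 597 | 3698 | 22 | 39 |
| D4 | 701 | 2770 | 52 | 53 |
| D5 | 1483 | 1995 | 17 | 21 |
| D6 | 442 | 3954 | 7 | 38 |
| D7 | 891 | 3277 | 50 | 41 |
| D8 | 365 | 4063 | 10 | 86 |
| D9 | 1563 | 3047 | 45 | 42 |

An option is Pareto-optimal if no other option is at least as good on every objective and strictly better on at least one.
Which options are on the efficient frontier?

D1, D2, D3, D4, D5, D6, D8, D9

D1: not dominated.
D2: not dominated.
D3: not dominated.
D4: not dominated.
D5: not dominated (best rent).
D6: not dominated (best commute).
D7: dominated by D9 (size 1563≥891, rent 3047≤3277, commute 45≤50, walk score 42≥41).
D8: not dominated (best walk score).
D9: not dominated (best size).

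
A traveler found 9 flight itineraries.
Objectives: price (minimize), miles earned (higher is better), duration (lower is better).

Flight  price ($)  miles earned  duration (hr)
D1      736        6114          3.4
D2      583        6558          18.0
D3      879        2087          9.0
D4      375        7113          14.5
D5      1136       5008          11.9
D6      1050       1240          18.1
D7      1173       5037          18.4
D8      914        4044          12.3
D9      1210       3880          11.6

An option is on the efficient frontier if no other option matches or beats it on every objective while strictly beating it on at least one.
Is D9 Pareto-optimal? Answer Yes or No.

D1 vs D9: price 736≤1210, miles earned 6114≥3880, duration 3.4≤11.6 — D1 is at least as good on every objective and strictly better on at least one, so D1 dominates D9.

No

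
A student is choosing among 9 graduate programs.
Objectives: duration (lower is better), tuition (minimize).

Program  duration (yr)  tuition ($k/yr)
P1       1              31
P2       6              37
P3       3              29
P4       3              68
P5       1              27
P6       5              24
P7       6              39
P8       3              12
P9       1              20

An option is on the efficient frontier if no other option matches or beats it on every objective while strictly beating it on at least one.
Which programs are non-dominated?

P8, P9

P1: dominated by P5 (duration 1≤1, tuition 27≤31).
P2: dominated by P1 (duration 1≤6, tuition 31≤37).
P3: dominated by P5 (duration 1≤3, tuition 27≤29).
P4: dominated by P1 (duration 1≤3, tuition 31≤68).
P5: dominated by P9 (duration 1≤1, tuition 20≤27).
P6: dominated by P8 (duration 3≤5, tuition 12≤24).
P7: dominated by P1 (duration 1≤6, tuition 31≤39).
P8: not dominated (best tuition).
P9: not dominated.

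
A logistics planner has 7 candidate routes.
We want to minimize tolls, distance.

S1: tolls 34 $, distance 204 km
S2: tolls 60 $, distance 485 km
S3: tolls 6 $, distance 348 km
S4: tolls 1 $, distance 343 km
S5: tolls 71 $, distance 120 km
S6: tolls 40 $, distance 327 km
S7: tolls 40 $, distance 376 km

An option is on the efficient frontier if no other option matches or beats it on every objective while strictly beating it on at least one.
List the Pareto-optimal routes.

S1: not dominated.
S2: dominated by S1 (tolls 34≤60, distance 204≤485).
S3: dominated by S4 (tolls 1≤6, distance 343≤348).
S4: not dominated (best tolls).
S5: not dominated (best distance).
S6: dominated by S1 (tolls 34≤40, distance 204≤327).
S7: dominated by S1 (tolls 34≤40, distance 204≤376).

S1, S4, S5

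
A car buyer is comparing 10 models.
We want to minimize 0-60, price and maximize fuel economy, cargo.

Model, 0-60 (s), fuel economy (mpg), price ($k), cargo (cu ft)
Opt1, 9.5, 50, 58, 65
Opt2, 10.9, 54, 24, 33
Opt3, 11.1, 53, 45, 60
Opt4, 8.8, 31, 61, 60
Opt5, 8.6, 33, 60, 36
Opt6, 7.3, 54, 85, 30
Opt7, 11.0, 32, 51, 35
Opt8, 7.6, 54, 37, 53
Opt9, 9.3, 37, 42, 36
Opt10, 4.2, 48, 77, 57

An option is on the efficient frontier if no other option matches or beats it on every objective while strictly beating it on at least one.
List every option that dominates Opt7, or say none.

Opt8: 0-60 7.6≤11.0, fuel economy 54≥32, price 37≤51, cargo 53≥35 — dominates Opt7.
Opt9: 0-60 9.3≤11.0, fuel economy 37≥32, price 42≤51, cargo 36≥35 — dominates Opt7.
Others (Opt1, Opt2, Opt3, Opt4, Opt5, Opt6, Opt10) are each worse than Opt7 on at least one objective.

Opt8, Opt9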